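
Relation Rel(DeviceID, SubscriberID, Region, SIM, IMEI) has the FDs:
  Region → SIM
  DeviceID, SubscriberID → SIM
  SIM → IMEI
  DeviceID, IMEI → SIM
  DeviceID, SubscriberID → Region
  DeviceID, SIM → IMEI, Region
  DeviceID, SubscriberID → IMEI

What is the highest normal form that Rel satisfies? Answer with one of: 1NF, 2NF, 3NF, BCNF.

Candidate key: {DeviceID, SubscriberID}. Prime attributes: {DeviceID, SubscriberID}.
Region → SIM breaks BCNF: {Region}⁺ = {IMEI, Region, SIM}, so {Region} is not a superkey.
Because {SIM} is non-prime and the left side of Region → SIM is not a superkey, the relation is not in 3NF.
No proper subset of a key has a non-prime attribute in its closure, so there is no partial dependency; 2NF holds.

2NF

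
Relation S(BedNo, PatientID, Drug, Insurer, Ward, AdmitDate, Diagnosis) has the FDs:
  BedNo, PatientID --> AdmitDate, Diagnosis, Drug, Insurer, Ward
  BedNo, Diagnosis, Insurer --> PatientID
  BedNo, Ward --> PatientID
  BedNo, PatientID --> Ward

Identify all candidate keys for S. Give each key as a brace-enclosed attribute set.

{BedNo, Diagnosis, Insurer}, {BedNo, PatientID}, {BedNo, Ward}

No FD produces {BedNo}, so it must be in every candidate key.
{BedNo, PatientID}⁺ = {AdmitDate, BedNo, Diagnosis, Drug, Insurer, PatientID, Ward} — all of the relation — so {BedNo, PatientID} is a candidate key.
{BedNo, Ward}⁺ = {AdmitDate, BedNo, Diagnosis, Drug, Insurer, PatientID, Ward} — all of the relation — so {BedNo, Ward} is a candidate key.
{BedNo, Diagnosis, Insurer}⁺ = {AdmitDate, BedNo, Diagnosis, Drug, Insurer, PatientID, Ward} — all of the relation — so {BedNo, Diagnosis, Insurer} is a candidate key.
These are minimal and exhaustive — every other superkey contains one of them.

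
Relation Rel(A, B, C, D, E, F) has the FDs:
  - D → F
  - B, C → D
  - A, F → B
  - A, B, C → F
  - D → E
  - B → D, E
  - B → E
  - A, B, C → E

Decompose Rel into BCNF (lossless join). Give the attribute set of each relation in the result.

{A, B, C}; {B, D}; {D, E, F}

Candidate keys of the original relation: {A, B, C}, {A, C, D}, {A, C, F}.
In {A, B, C, D, E, F}, {D} is not a superkey ({D}⁺ restricted to this set is {D, E, F}), so split on D → E, F into {D, E, F} and {A, B, C, D}.
{D, E, F} is in BCNF.
In {A, B, C, D}, {B, C} is not a superkey ({B, C}⁺ restricted to this set is {B, C, D}), so split on B, C → D into {B, C, D} and {A, B, C}.
In {B, C, D}, {B} is not a superkey ({B}⁺ restricted to this set is {B, D}), so split on B → D into {B, D} and {B, C}.
{B, D} is in BCNF.
{B, C} is in BCNF.
{A, B, C} is in BCNF.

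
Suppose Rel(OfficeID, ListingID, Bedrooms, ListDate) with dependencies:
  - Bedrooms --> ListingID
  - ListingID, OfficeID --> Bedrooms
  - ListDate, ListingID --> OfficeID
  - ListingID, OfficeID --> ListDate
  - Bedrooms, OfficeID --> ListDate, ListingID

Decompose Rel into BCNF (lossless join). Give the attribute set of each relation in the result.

Candidate keys of the original relation: {Bedrooms, ListDate}, {Bedrooms, OfficeID}, {ListDate, ListingID}, {ListingID, OfficeID}.
In {Bedrooms, ListDate, ListingID, OfficeID}, {Bedrooms} is not a superkey ({Bedrooms}⁺ restricted to this set is {Bedrooms, ListingID}), so split on Bedrooms --> ListingID into {Bedrooms, ListingID} and {Bedrooms, ListDate, OfficeID}.
{Bedrooms, ListingID} has no BCNF violation.
{Bedrooms, ListDate, OfficeID} has no BCNF violation.

{Bedrooms, ListDate, OfficeID}; {Bedrooms, ListingID}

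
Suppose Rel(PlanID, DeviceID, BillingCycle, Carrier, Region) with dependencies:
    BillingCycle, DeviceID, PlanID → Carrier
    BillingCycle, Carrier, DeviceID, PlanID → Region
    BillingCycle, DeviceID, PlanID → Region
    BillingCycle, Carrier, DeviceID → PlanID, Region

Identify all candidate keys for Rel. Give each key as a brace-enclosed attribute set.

{BillingCycle, Carrier, DeviceID}, {BillingCycle, DeviceID, PlanID}

{BillingCycle, DeviceID} never appear on the right of any FD, so every key must include all of them.
{BillingCycle, Carrier, DeviceID}⁺ = {BillingCycle, Carrier, DeviceID, PlanID, Region}, which is every attribute, so {BillingCycle, Carrier, DeviceID} is a candidate key.
{BillingCycle, DeviceID, PlanID}⁺ = {BillingCycle, Carrier, DeviceID, PlanID, Region}, which is every attribute, so {BillingCycle, DeviceID, PlanID} is a candidate key.
These are minimal and exhaustive — every other superkey contains one of them.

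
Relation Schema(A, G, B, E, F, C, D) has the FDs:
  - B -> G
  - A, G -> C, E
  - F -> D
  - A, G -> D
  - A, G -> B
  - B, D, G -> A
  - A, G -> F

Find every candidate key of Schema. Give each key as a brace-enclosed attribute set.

{A, B}⁺ = {A, B, C, D, E, F, G}, which is every attribute, so {A, B} is a candidate key.
{A, G}⁺ = {A, B, C, D, E, F, G}, which is every attribute, so {A, G} is a candidate key.
{B, D}⁺ = {A, B, C, D, E, F, G}, which is every attribute, so {B, D} is a candidate key.
{B, F}⁺ = {A, B, C, D, E, F, G}, which is every attribute, so {B, F} is a candidate key.
These are minimal and exhaustive — every other superkey contains one of them.

{A, B}, {A, G}, {B, D}, {B, F}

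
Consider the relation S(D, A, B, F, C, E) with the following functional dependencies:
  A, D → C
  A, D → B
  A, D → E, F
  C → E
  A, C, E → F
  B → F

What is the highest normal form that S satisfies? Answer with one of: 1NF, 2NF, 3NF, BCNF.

2NF

Candidate key: {A, D}. Prime attributes: {A, D}.
C → E breaks BCNF: {C}⁺ = {C, E}, so {C} is not a superkey.
C → E has non-prime {E} on the right and a non-superkey on the left, so 3NF fails.
No proper subset of a key has a non-prime attribute in its closure, so there is no partial dependency; 2NF holds.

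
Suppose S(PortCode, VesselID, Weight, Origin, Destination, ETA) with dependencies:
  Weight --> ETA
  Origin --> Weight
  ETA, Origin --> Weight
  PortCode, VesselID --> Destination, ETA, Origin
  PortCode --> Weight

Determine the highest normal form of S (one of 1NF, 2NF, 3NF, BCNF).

Candidate key: {PortCode, VesselID}. Prime attributes: {PortCode, VesselID}.
Weight --> ETA breaks BCNF: {Weight}⁺ = {ETA, Weight}, so {Weight} is not a superkey.
Weight --> ETA determines the non-prime attribute {ETA} from a non-superkey — 3NF is violated.
The proper key subset {PortCode} of {PortCode, VesselID} determines non-prime {ETA, Weight}, so the relation is not even in 2NF.

1NF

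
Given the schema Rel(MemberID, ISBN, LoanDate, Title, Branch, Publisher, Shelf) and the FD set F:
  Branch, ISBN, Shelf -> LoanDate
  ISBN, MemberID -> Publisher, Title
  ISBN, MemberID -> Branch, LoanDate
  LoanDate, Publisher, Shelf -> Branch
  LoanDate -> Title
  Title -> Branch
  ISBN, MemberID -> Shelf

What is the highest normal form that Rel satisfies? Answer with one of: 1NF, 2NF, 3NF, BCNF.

2NF

Candidate key: {ISBN, MemberID}. Prime attributes: {ISBN, MemberID}.
Branch, ISBN, Shelf -> LoanDate breaks BCNF: {Branch, ISBN, Shelf}⁺ = {Branch, ISBN, LoanDate, Shelf, Title}, so {Branch, ISBN, Shelf} is not a superkey.
Branch, ISBN, Shelf -> LoanDate determines the non-prime attribute {LoanDate} from a non-superkey — 3NF is violated.
No proper subset of a key has a non-prime attribute in its closure, so there is no partial dependency; 2NF holds.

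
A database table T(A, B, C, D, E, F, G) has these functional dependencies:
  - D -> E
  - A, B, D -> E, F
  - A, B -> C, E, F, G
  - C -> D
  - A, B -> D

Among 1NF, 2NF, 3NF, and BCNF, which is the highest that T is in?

Candidate key: {A, B}. Prime attributes: {A, B}.
D -> E breaks BCNF: {D}⁺ = {D, E}, so {D} is not a superkey.
D -> E determines the non-prime attribute {E} from a non-superkey — 3NF is violated.
No proper subset of a key has a non-prime attribute in its closure, so there is no partial dependency; 2NF holds.

2NF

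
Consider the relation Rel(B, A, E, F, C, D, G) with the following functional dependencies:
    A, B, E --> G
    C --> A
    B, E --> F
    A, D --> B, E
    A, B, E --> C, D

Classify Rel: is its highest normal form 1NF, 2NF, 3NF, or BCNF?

1NF

Candidate keys: {A, B, E}, {A, D}, {B, C, E}, {C, D}. Prime attributes: {A, B, C, D, E}.
For C --> A we have {C}⁺ = {A, C}; {C} is not a superkey, so BCNF fails.
B, E --> F determines the non-prime attribute {F} from a non-superkey — 3NF is violated.
Since {B, E} ⊂ {A, B, E} and {B, E}⁺ ⊇ {F} with {F} non-prime, there is a partial dependency; 2NF fails.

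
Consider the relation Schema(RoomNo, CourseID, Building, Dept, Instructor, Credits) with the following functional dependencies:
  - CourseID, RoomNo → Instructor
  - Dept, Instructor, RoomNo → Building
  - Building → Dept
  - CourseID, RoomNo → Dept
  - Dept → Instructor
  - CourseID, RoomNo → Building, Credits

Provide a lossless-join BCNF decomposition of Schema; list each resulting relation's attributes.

{Building, Dept}; {Building, RoomNo}; {CourseID, Credits, Dept, RoomNo}; {Dept, Instructor}

Candidate key of the original relation: {CourseID, RoomNo}.
Within {Building, CourseID, Credits, Dept, Instructor, RoomNo}: {Dept, Instructor, RoomNo}⁺ ∩ {Building, CourseID, Credits, Dept, Instructor, RoomNo} = {Building, Dept, Instructor, RoomNo}, not the whole set, so Dept, Instructor, RoomNo → Building violates BCNF; decompose into {Building, Dept, Instructor, RoomNo} and {CourseID, Credits, Dept, Instructor, RoomNo}.
Within {Building, Dept, Instructor, RoomNo}: {Building}⁺ ∩ {Building, Dept, Instructor, RoomNo} = {Building, Dept, Instructor}, not the whole set, so Building → Dept, Instructor violates BCNF; decompose into {Building, Dept, Instructor} and {Building, RoomNo}.
Within {Building, Dept, Instructor}: {Dept}⁺ ∩ {Building, Dept, Instructor} = {Dept, Instructor}, not the whole set, so Dept → Instructor violates BCNF; decompose into {Dept, Instructor} and {Building, Dept}.
{Dept, Instructor} is in BCNF.
{Building, Dept} is in BCNF.
{Building, RoomNo} is in BCNF.
Within {CourseID, Credits, Dept, Instructor, RoomNo}: {Dept}⁺ ∩ {CourseID, Credits, Dept, Instructor, RoomNo} = {Dept, Instructor}, not the whole set, so Dept → Instructor violates BCNF; decompose into {Dept, Instructor} and {CourseID, Credits, Dept, RoomNo}.
{Dept, Instructor} is in BCNF.
{CourseID, Credits, Dept, RoomNo} is in BCNF.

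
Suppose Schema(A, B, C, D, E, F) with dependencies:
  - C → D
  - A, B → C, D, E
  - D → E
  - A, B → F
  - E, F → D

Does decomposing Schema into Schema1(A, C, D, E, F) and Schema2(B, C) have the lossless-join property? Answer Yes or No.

No

Common attributes: {C}; their closure is {C, D, E}.
The closure covers neither Schema1 nor Schema2 entirely; the join is not lossless.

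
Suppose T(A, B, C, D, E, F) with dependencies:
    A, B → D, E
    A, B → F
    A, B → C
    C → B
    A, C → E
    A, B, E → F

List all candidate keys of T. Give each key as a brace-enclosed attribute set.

Attributes never on any right-hand side: {A} — every candidate key must contain it.
{A, B}⁺ = {A, B, C, D, E, F}, which is every attribute, so {A, B} is a candidate key.
{A, C}⁺ = {A, B, C, D, E, F}, which is every attribute, so {A, C} is a candidate key.
Any other superkey properly contains one of these, so there are no further candidate keys.

{A, B}, {A, C}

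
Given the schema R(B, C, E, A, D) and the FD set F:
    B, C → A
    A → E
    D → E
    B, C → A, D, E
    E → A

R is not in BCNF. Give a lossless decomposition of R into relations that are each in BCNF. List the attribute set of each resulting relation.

{A, D}; {A, E}; {B, C, D}

Candidate key of the original relation: {B, C}.
In {A, B, C, D, E}, {A} is not a superkey ({A}⁺ restricted to this set is {A, E}), so split on A → E into {A, E} and {A, B, C, D}.
{A, E} has no BCNF violation.
In {A, B, C, D}, {D} is not a superkey ({D}⁺ restricted to this set is {A, D}), so split on D → A into {A, D} and {B, C, D}.
{A, D} has no BCNF violation.
{B, C, D} has no BCNF violation.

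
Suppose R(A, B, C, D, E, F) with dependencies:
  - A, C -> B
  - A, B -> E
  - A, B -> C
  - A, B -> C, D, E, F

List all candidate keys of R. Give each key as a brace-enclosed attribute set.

{A, B}, {A, C}

{A} never appears on the right of any FD, so every key must include it.
{A, B}⁺ = {A, B, C, D, E, F}, which is every attribute, so {A, B} is a candidate key.
{A, C}⁺ = {A, B, C, D, E, F}, which is every attribute, so {A, C} is a candidate key.
These are minimal and exhaustive — every other superkey contains one of them.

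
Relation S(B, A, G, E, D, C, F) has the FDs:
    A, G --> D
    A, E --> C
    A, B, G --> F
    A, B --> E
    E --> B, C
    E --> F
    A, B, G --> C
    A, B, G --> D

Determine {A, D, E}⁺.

Start with {A, D, E}.
A, E --> C applies; add {C} → now {A, C, D, E}.
E --> B, C applies; add {B} → now {A, B, C, D, E}.
E --> F applies; add {F} → now {A, B, C, D, E, F}.
No further FD applies.

{A, B, C, D, E, F}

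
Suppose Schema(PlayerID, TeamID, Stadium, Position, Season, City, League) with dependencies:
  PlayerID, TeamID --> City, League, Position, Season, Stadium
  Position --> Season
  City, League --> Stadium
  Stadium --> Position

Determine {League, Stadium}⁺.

Start with {League, Stadium}.
Stadium --> Position applies; add {Position} → now {League, Position, Stadium}.
Position --> Season applies; add {Season} → now {League, Position, Season, Stadium}.
No further FD applies.

{League, Position, Season, Stadium}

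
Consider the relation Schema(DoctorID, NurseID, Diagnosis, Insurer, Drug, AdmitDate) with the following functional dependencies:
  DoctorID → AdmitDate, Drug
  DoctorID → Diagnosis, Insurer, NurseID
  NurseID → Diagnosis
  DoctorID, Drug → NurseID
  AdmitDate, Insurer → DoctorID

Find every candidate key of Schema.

{AdmitDate, Insurer}, {DoctorID}

{DoctorID}⁺ = {AdmitDate, Diagnosis, DoctorID, Drug, Insurer, NurseID}, which is every attribute, so {DoctorID} is a candidate key.
{AdmitDate, Insurer}⁺ = {AdmitDate, Diagnosis, DoctorID, Drug, Insurer, NurseID}, which is every attribute, so {AdmitDate, Insurer} is a candidate key.
Any other superkey properly contains one of these, so there are no further candidate keys.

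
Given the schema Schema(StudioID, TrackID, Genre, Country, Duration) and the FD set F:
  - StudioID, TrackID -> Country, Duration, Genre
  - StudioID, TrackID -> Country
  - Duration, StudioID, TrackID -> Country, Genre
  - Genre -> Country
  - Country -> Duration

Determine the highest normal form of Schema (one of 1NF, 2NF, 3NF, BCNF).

2NF

Candidate key: {StudioID, TrackID}. Prime attributes: {StudioID, TrackID}.
For Genre -> Country we have {Genre}⁺ = {Country, Duration, Genre}; {Genre} is not a superkey, so BCNF fails.
Genre -> Country determines the non-prime attribute {Country} from a non-superkey — 3NF is violated.
No proper subset of a key has a non-prime attribute in its closure, so there is no partial dependency; 2NF holds.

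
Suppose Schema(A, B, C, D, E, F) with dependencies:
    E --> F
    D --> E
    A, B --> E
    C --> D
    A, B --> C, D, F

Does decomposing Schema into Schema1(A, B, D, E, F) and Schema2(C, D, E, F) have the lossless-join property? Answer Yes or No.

No

Schema1 ∩ Schema2 = {D, E, F}; its closure under F is {D, E, F}.
The closure covers neither Schema1 nor Schema2 entirely; the join is not lossless.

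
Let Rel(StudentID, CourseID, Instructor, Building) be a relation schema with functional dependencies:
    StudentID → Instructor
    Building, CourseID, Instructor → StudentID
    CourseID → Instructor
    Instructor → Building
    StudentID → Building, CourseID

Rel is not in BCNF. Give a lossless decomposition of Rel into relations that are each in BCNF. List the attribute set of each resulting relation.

Candidate keys of the original relation: {CourseID}, {StudentID}.
Within {Building, CourseID, Instructor, StudentID}: {Instructor}⁺ ∩ {Building, CourseID, Instructor, StudentID} = {Building, Instructor}, not the whole set, so Instructor → Building violates BCNF; decompose into {Building, Instructor} and {CourseID, Instructor, StudentID}.
{Building, Instructor} has no BCNF violation.
{CourseID, Instructor, StudentID} has no BCNF violation.

{Building, Instructor}; {CourseID, Instructor, StudentID}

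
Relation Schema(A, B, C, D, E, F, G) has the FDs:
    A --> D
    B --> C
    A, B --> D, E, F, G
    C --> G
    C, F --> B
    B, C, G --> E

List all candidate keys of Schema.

{A} never appears on the right of any FD, so every key must include it.
Closure of {A, B} is {A, B, C, D, E, F, G}, the whole schema; {A, B} is a candidate key.
Closure of {A, C, F} is {A, B, C, D, E, F, G}, the whole schema; {A, C, F} is a candidate key.
No proper subset of any of these is a key, and no other minimal superkey exists.

{A, B}, {A, C, F}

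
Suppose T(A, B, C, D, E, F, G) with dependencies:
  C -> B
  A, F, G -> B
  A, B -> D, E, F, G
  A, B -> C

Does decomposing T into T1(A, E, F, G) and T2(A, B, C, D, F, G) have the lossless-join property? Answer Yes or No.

Common attributes: {A, F, G}; their closure is {A, B, C, D, E, F, G}.
T1 is contained in that closure, so T1 ∩ T2 -> T1 holds and the join is lossless.

Yes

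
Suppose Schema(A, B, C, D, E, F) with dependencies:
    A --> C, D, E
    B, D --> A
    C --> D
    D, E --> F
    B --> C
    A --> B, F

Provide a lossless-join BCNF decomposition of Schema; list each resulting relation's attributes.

{A, B, C, E}; {C, D}; {C, E, F}

Candidate keys of the original relation: {A}, {B}.
In {A, B, C, D, E, F}, {C} is not a superkey ({C}⁺ restricted to this set is {C, D}), so split on C --> D into {C, D} and {A, B, C, E, F}.
{C, D} is in BCNF.
In {A, B, C, E, F}, {C, E} is not a superkey ({C, E}⁺ restricted to this set is {C, E, F}), so split on C, E --> F into {C, E, F} and {A, B, C, E}.
{C, E, F} is in BCNF.
{A, B, C, E} is in BCNF.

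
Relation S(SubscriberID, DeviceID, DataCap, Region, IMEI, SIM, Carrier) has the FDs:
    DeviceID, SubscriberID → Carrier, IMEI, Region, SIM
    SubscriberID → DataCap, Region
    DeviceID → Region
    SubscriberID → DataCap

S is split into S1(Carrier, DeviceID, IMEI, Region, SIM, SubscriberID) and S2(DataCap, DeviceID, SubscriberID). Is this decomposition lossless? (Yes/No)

Common attributes: {DeviceID, SubscriberID}; their closure is {Carrier, DataCap, DeviceID, IMEI, Region, SIM, SubscriberID}.
This includes all of S1, so the common attributes are a superkey of S1 — the join is lossless.

Yes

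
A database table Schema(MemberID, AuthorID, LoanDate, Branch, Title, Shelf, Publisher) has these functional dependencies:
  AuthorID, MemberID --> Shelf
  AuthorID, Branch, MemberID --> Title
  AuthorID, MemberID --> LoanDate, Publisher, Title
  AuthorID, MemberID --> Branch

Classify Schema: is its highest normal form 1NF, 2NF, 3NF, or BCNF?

Candidate key: {AuthorID, MemberID}. Prime attributes: {AuthorID, MemberID}.
Each dependency's left side is a superkey — BCNF holds.

BCNF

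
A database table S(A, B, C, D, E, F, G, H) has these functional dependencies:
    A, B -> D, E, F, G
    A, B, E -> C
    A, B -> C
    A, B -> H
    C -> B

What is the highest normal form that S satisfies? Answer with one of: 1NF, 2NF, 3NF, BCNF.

Candidate keys: {A, B}, {A, C}. Prime attributes: {A, B, C}.
For C -> B we have {C}⁺ = {B, C}; {C} is not a superkey, so BCNF fails.
Since {B} ⊆ prime attributes and every other non-superkey FD also has a prime right side, the schema is in 3NF.

3NF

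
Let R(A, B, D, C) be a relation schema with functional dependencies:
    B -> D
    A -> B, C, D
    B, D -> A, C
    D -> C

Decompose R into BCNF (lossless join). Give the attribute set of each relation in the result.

{A, B, D}; {C, D}

Candidate keys of the original relation: {A}, {B}.
Within {A, B, C, D}: {D}⁺ ∩ {A, B, C, D} = {C, D}, not the whole set, so D -> C violates BCNF; decompose into {C, D} and {A, B, D}.
{C, D} has no BCNF violation.
{A, B, D} has no BCNF violation.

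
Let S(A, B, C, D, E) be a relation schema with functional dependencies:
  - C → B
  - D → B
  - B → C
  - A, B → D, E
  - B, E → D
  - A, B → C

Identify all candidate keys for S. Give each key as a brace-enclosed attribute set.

{A, B}, {A, C}, {A, D}

No FD produces {A}, so it must be in every candidate key.
{A, B} is a candidate key since {A, B}⁺ = {A, B, C, D, E} covers every attribute.
{A, C} is a candidate key since {A, C}⁺ = {A, B, C, D, E} covers every attribute.
{A, D} is a candidate key since {A, D}⁺ = {A, B, C, D, E} covers every attribute.
No proper subset of any of these is a key, and no other minimal superkey exists.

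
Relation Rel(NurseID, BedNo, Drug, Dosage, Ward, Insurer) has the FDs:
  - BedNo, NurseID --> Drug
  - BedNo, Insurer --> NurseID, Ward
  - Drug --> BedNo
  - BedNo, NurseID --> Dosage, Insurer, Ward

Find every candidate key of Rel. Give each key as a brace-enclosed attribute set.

Closure of {BedNo, Insurer} is {BedNo, Dosage, Drug, Insurer, NurseID, Ward}, the whole schema; {BedNo, Insurer} is a candidate key.
Closure of {BedNo, NurseID} is {BedNo, Dosage, Drug, Insurer, NurseID, Ward}, the whole schema; {BedNo, NurseID} is a candidate key.
Closure of {Drug, Insurer} is {BedNo, Dosage, Drug, Insurer, NurseID, Ward}, the whole schema; {Drug, Insurer} is a candidate key.
Closure of {Drug, NurseID} is {BedNo, Dosage, Drug, Insurer, NurseID, Ward}, the whole schema; {Drug, NurseID} is a candidate key.
Any other superkey properly contains one of these, so there are no further candidate keys.

{BedNo, Insurer}, {BedNo, NurseID}, {Drug, Insurer}, {Drug, NurseID}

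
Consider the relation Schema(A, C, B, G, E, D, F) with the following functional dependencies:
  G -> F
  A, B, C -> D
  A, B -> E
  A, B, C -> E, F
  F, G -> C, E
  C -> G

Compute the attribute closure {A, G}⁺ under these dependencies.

Start with {A, G}.
G -> F applies; add {F} → now {A, F, G}.
F, G -> C, E applies; add {C, E} → now {A, C, E, F, G}.
No further FD applies.

{A, C, E, F, G}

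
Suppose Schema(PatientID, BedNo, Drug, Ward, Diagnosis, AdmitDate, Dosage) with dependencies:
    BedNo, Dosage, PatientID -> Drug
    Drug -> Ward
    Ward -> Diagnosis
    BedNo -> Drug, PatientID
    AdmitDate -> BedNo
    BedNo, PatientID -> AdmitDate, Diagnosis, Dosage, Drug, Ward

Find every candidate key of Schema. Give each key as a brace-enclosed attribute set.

{AdmitDate}⁺ = {AdmitDate, BedNo, Diagnosis, Dosage, Drug, PatientID, Ward}, which is every attribute, so {AdmitDate} is a candidate key.
{BedNo}⁺ = {AdmitDate, BedNo, Diagnosis, Dosage, Drug, PatientID, Ward}, which is every attribute, so {BedNo} is a candidate key.
Any other superkey properly contains one of these, so there are no further candidate keys.

{AdmitDate}, {BedNo}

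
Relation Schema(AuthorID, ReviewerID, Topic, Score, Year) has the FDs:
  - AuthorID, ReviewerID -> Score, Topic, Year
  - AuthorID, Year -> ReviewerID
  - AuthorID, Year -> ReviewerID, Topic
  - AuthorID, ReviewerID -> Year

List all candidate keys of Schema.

No FD produces {AuthorID}, so it must be in every candidate key.
{AuthorID, ReviewerID}⁺ = {AuthorID, ReviewerID, Score, Topic, Year}, which is every attribute, so {AuthorID, ReviewerID} is a candidate key.
{AuthorID, Year}⁺ = {AuthorID, ReviewerID, Score, Topic, Year}, which is every attribute, so {AuthorID, Year} is a candidate key.
These are minimal and exhaustive — every other superkey contains one of them.

{AuthorID, ReviewerID}, {AuthorID, Year}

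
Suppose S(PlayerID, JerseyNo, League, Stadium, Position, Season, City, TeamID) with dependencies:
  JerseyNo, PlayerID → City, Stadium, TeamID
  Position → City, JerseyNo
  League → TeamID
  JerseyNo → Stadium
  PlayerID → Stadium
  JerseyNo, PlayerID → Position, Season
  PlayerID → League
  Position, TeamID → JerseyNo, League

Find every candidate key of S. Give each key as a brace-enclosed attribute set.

{PlayerID} never appears on the right of any FD, so every key must include it.
{JerseyNo, PlayerID} is a candidate key since {JerseyNo, PlayerID}⁺ = {City, JerseyNo, League, PlayerID, Position, Season, Stadium, TeamID} covers every attribute.
{PlayerID, Position} is a candidate key since {PlayerID, Position}⁺ = {City, JerseyNo, League, PlayerID, Position, Season, Stadium, TeamID} covers every attribute.
Any other superkey properly contains one of these, so there are no further candidate keys.

{JerseyNo, PlayerID}, {PlayerID, Position}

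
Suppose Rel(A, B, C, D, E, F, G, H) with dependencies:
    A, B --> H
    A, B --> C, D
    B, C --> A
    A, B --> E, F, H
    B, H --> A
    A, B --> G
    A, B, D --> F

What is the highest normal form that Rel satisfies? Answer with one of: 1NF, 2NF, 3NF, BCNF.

Candidate keys: {A, B}, {B, C}, {B, H}. Prime attributes: {A, B, C, H}.
Every FD has a superkey on the left, so the relation is in BCNF.

BCNF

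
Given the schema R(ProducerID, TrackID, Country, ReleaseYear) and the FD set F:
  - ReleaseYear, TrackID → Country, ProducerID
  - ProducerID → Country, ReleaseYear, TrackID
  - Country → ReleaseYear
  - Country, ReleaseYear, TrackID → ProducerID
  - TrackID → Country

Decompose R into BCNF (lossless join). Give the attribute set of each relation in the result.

Candidate keys of the original relation: {ProducerID}, {TrackID}.
{Country, ProducerID, ReleaseYear, TrackID}: {Country} determines {Country, ReleaseYear} here but is not a superkey — split on Country → ReleaseYear, giving {Country, ReleaseYear} and {Country, ProducerID, TrackID}.
{Country, ReleaseYear}: every determinant is a superkey — BCNF.
{Country, ProducerID, TrackID}: every determinant is a superkey — BCNF.

{Country, ProducerID, TrackID}; {Country, ReleaseYear}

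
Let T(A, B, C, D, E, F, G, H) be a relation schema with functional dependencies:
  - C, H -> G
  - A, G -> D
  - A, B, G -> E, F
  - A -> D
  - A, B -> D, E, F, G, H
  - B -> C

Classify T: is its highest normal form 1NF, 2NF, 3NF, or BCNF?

1NF

Candidate key: {A, B}. Prime attributes: {A, B}.
For C, H -> G we have {C, H}⁺ = {C, G, H}; {C, H} is not a superkey, so BCNF fails.
Because {G} is non-prime and the left side of C, H -> G is not a superkey, the relation is not in 3NF.
Since {A} ⊂ {A, B} and {A}⁺ ⊇ {D} with {D} non-prime, there is a partial dependency; 2NF fails.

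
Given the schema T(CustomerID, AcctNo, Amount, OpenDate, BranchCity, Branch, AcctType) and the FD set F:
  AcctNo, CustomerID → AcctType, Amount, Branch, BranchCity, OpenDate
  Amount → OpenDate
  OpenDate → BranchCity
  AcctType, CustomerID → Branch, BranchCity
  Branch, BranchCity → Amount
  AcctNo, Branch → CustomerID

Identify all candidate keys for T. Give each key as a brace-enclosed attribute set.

{AcctNo} never appears on the right of any FD, so every key must include it.
{AcctNo, Branch}⁺ = {AcctNo, AcctType, Amount, Branch, BranchCity, CustomerID, OpenDate} — all of the relation — so {AcctNo, Branch} is a candidate key.
{AcctNo, CustomerID}⁺ = {AcctNo, AcctType, Amount, Branch, BranchCity, CustomerID, OpenDate} — all of the relation — so {AcctNo, CustomerID} is a candidate key.
These are minimal and exhaustive — every other superkey contains one of them.

{AcctNo, Branch}, {AcctNo, CustomerID}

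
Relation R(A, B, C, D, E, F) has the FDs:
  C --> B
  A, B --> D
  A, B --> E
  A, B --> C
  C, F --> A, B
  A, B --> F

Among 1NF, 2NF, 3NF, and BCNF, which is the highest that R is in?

Candidate keys: {A, B}, {A, C}, {C, F}. Prime attributes: {A, B, C, F}.
For C --> B we have {C}⁺ = {B, C}; {C} is not a superkey, so BCNF fails.
Since {B} ⊆ prime attributes and every other non-superkey FD also has a prime right side, the schema is in 3NF.

3NF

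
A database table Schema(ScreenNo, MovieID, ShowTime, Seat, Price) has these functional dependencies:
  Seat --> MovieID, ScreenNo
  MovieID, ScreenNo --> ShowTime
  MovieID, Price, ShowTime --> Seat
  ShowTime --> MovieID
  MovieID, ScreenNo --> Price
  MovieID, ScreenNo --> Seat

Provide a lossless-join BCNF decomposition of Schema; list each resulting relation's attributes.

{MovieID, ShowTime}; {Price, ScreenNo, Seat, ShowTime}

Candidate keys of the original relation: {MovieID, ScreenNo}, {Price, ShowTime}, {ScreenNo, ShowTime}, {Seat}.
{MovieID, Price, ScreenNo, Seat, ShowTime}: {ShowTime} determines {MovieID, ShowTime} here but is not a superkey — split on ShowTime --> MovieID, giving {MovieID, ShowTime} and {Price, ScreenNo, Seat, ShowTime}.
{MovieID, ShowTime} is in BCNF.
{Price, ScreenNo, Seat, ShowTime} is in BCNF.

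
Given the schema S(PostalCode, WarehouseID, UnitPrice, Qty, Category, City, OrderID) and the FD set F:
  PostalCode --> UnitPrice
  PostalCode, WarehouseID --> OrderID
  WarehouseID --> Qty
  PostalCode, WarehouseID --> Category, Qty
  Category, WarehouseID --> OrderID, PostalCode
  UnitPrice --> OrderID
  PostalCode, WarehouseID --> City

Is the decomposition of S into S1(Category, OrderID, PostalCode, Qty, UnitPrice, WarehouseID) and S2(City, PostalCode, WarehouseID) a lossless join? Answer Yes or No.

S1 ∩ S2 = {PostalCode, WarehouseID}; its closure under F is {Category, City, OrderID, PostalCode, Qty, UnitPrice, WarehouseID}.
S1 is contained in that closure, so S1 ∩ S2 --> S1 holds and the join is lossless.

Yes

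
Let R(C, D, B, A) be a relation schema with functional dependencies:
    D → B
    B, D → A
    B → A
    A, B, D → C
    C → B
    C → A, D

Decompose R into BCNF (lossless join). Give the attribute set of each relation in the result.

{A, B}; {B, C, D}

Candidate keys of the original relation: {C}, {D}.
{A, B, C, D}: {B} determines {A, B} here but is not a superkey — split on B → A, giving {A, B} and {B, C, D}.
{A, B}: every determinant is a superkey — BCNF.
{B, C, D}: every determinant is a superkey — BCNF.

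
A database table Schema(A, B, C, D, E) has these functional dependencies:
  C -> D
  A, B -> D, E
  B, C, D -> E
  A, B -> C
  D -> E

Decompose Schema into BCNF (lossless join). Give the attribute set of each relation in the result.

Candidate key of the original relation: {A, B}.
In {A, B, C, D, E}, {C} is not a superkey ({C}⁺ restricted to this set is {C, D, E}), so split on C -> D, E into {C, D, E} and {A, B, C}.
In {C, D, E}, {D} is not a superkey ({D}⁺ restricted to this set is {D, E}), so split on D -> E into {D, E} and {C, D}.
{D, E} is in BCNF.
{C, D} is in BCNF.
{A, B, C} is in BCNF.

{A, B, C}; {C, D}; {D, E}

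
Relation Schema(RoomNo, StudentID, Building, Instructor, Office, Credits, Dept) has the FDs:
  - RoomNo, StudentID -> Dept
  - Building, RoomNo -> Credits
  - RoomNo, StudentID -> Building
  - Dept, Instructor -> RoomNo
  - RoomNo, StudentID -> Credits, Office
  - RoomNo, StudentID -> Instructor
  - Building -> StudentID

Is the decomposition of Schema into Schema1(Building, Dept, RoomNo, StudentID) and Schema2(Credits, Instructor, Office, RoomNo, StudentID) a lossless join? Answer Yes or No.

Yes

Common attributes: {RoomNo, StudentID}; their closure is {Building, Credits, Dept, Instructor, Office, RoomNo, StudentID}.
This includes all of Schema1, so the common attributes are a superkey of Schema1 — the join is lossless.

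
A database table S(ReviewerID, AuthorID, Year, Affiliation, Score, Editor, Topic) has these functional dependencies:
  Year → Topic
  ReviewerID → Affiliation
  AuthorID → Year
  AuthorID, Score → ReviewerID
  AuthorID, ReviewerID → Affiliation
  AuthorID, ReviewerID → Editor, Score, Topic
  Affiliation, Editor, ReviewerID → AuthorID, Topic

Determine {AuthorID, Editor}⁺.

{AuthorID, Editor, Topic, Year}

Start with {AuthorID, Editor}.
AuthorID → Year applies; add {Year} → now {AuthorID, Editor, Year}.
Year → Topic applies; add {Topic} → now {AuthorID, Editor, Topic, Year}.
No further FD applies.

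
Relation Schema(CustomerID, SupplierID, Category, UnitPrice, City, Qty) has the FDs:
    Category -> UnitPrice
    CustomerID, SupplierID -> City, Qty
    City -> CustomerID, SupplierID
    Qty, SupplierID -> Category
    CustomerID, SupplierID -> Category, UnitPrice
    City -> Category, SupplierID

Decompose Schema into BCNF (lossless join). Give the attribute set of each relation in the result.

Candidate keys of the original relation: {City}, {CustomerID, SupplierID}.
Within {Category, City, CustomerID, Qty, SupplierID, UnitPrice}: {Category}⁺ ∩ {Category, City, CustomerID, Qty, SupplierID, UnitPrice} = {Category, UnitPrice}, not the whole set, so Category -> UnitPrice violates BCNF; decompose into {Category, UnitPrice} and {Category, City, CustomerID, Qty, SupplierID}.
{Category, UnitPrice}: every determinant is a superkey — BCNF.
Within {Category, City, CustomerID, Qty, SupplierID}: {Qty, SupplierID}⁺ ∩ {Category, City, CustomerID, Qty, SupplierID} = {Category, Qty, SupplierID}, not the whole set, so Qty, SupplierID -> Category violates BCNF; decompose into {Category, Qty, SupplierID} and {City, CustomerID, Qty, SupplierID}.
{Category, Qty, SupplierID}: every determinant is a superkey — BCNF.
{City, CustomerID, Qty, SupplierID}: every determinant is a superkey — BCNF.

{Category, Qty, SupplierID}; {Category, UnitPrice}; {City, CustomerID, Qty, SupplierID}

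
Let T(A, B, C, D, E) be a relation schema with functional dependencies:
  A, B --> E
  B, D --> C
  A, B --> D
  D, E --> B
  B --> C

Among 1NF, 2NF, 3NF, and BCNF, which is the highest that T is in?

1NF

Candidate keys: {A, B}, {A, D, E}. Prime attributes: {A, B, D, E}.
B, D --> C: {B, D}⁺ = {B, C, D}, which is not all of the attributes, so the left side is not a superkey — BCNF is violated.
B, D --> C has non-prime {C} on the right and a non-superkey on the left, so 3NF fails.
The proper key subset {B} of {A, B} determines non-prime {C}, so the relation is not even in 2NF.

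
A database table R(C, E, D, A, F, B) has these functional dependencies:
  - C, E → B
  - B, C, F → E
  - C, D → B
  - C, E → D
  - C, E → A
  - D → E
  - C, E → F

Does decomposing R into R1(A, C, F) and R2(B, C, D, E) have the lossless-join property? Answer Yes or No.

No

Common attributes: {C}; their closure is {C}.
R1 ⊄ {C} and R2 ⊄ {C}, so the split is lossy.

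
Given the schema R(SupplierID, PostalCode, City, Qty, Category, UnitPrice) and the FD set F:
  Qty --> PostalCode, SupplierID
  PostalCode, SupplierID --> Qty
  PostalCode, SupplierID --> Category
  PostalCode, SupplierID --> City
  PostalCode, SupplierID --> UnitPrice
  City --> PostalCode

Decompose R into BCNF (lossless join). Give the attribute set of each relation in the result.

Candidate keys of the original relation: {City, SupplierID}, {PostalCode, SupplierID}, {Qty}.
In {Category, City, PostalCode, Qty, SupplierID, UnitPrice}, {City} is not a superkey ({City}⁺ restricted to this set is {City, PostalCode}), so split on City --> PostalCode into {City, PostalCode} and {Category, City, Qty, SupplierID, UnitPrice}.
{City, PostalCode} has no BCNF violation.
{Category, City, Qty, SupplierID, UnitPrice} has no BCNF violation.

{Category, City, Qty, SupplierID, UnitPrice}; {City, PostalCode}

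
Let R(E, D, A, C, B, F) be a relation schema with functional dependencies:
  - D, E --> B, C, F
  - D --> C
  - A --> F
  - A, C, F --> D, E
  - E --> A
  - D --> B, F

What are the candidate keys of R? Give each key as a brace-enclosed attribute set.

Closure of {A, C} is {A, B, C, D, E, F}, the whole schema; {A, C} is a candidate key.
Closure of {A, D} is {A, B, C, D, E, F}, the whole schema; {A, D} is a candidate key.
Closure of {C, E} is {A, B, C, D, E, F}, the whole schema; {C, E} is a candidate key.
Closure of {D, E} is {A, B, C, D, E, F}, the whole schema; {D, E} is a candidate key.
No proper subset of any of these is a key, and no other minimal superkey exists.

{A, C}, {A, D}, {C, E}, {D, E}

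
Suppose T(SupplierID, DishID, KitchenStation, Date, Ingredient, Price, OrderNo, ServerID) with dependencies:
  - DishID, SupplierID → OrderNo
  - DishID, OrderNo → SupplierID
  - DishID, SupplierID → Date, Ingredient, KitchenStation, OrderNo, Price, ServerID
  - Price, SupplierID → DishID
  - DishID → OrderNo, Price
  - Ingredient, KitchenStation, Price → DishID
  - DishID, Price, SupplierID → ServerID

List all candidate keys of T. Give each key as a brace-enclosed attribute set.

{DishID}, {Ingredient, KitchenStation, Price}, {Price, SupplierID}

{DishID} is a candidate key since {DishID}⁺ = {Date, DishID, Ingredient, KitchenStation, OrderNo, Price, ServerID, SupplierID} covers every attribute.
{Price, SupplierID} is a candidate key since {Price, SupplierID}⁺ = {Date, DishID, Ingredient, KitchenStation, OrderNo, Price, ServerID, SupplierID} covers every attribute.
{Ingredient, KitchenStation, Price} is a candidate key since {Ingredient, KitchenStation, Price}⁺ = {Date, DishID, Ingredient, KitchenStation, OrderNo, Price, ServerID, SupplierID} covers every attribute.
Any other superkey properly contains one of these, so there are no further candidate keys.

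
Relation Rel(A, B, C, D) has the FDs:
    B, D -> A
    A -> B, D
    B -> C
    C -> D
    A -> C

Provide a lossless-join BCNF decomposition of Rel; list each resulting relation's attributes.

{A, B, C}; {C, D}

Candidate keys of the original relation: {A}, {B}.
In {A, B, C, D}, {C} is not a superkey ({C}⁺ restricted to this set is {C, D}), so split on C -> D into {C, D} and {A, B, C}.
{C, D} is in BCNF.
{A, B, C} is in BCNF.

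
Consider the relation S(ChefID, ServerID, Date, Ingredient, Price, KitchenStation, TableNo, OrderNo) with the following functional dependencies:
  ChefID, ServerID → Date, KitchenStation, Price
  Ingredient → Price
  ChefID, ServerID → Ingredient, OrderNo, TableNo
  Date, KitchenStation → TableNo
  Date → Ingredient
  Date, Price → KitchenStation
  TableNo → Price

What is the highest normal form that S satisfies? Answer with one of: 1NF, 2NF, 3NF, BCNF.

2NF

Candidate key: {ChefID, ServerID}. Prime attributes: {ChefID, ServerID}.
Ingredient → Price: {Ingredient}⁺ = {Ingredient, Price}, which is not all of the attributes, so the left side is not a superkey — BCNF is violated.
Ingredient → Price has non-prime {Price} on the right and a non-superkey on the left, so 3NF fails.
No proper subset of a key has a non-prime attribute in its closure, so there is no partial dependency; 2NF holds.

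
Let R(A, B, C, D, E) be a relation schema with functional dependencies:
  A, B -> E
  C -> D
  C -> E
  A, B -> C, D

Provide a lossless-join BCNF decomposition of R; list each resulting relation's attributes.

Candidate key of the original relation: {A, B}.
Within {A, B, C, D, E}: {C}⁺ ∩ {A, B, C, D, E} = {C, D, E}, not the whole set, so C -> D, E violates BCNF; decompose into {C, D, E} and {A, B, C}.
{C, D, E}: every determinant is a superkey — BCNF.
{A, B, C}: every determinant is a superkey — BCNF.

{A, B, C}; {C, D, E}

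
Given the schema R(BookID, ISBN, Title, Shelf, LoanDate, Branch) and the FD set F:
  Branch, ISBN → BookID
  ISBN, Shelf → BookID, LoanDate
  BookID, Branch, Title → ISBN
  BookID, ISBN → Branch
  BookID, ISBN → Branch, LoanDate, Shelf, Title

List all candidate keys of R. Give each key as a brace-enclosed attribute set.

{BookID, Branch, Title}, {BookID, ISBN}, {Branch, ISBN}, {ISBN, Shelf}

{BookID, ISBN}⁺ = {BookID, Branch, ISBN, LoanDate, Shelf, Title}, which is every attribute, so {BookID, ISBN} is a candidate key.
{Branch, ISBN}⁺ = {BookID, Branch, ISBN, LoanDate, Shelf, Title}, which is every attribute, so {Branch, ISBN} is a candidate key.
{ISBN, Shelf}⁺ = {BookID, Branch, ISBN, LoanDate, Shelf, Title}, which is every attribute, so {ISBN, Shelf} is a candidate key.
{BookID, Branch, Title}⁺ = {BookID, Branch, ISBN, LoanDate, Shelf, Title}, which is every attribute, so {BookID, Branch, Title} is a candidate key.
No proper subset of any of these is a key, and no other minimal superkey exists.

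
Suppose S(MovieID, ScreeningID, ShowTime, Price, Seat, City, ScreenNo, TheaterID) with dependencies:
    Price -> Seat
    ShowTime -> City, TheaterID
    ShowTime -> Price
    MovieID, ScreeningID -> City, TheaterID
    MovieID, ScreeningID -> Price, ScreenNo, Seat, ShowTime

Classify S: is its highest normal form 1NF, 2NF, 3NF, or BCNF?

2NF

Candidate key: {MovieID, ScreeningID}. Prime attributes: {MovieID, ScreeningID}.
Price -> Seat breaks BCNF: {Price}⁺ = {Price, Seat}, so {Price} is not a superkey.
Price -> Seat determines the non-prime attribute {Seat} from a non-superkey — 3NF is violated.
No proper subset of a key has a non-prime attribute in its closure, so there is no partial dependency; 2NF holds.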